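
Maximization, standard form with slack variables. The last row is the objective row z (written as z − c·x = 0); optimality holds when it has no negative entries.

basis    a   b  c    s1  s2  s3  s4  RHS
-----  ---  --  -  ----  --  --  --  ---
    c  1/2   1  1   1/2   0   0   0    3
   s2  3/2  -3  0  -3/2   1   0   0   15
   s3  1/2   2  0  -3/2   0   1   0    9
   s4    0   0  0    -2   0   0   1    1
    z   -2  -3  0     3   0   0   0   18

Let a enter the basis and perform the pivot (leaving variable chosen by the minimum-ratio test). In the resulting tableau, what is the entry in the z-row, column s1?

5

Ratio test on column a — row 1: 3/(1/2) = 6; row 2: 15/(3/2) = 10; row 3: 9/(1/2) = 18; row 4: entry 0 ≤ 0. Minimum is 6 at row 1 (c leaves); pivot element 1/2.
Divide row 1 by 1/2; eliminate column a from the other rows.
z-row update in column s1: 3 − (-2)·1 = 5.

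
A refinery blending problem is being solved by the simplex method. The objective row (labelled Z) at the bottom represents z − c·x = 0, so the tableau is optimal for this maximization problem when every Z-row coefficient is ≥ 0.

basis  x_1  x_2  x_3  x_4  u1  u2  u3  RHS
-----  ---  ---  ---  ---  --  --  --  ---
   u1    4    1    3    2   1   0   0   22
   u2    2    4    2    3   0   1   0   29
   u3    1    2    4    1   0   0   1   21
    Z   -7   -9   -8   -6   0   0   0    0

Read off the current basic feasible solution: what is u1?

22

u1 is basic (row 1); its value is the RHS of that row, 22.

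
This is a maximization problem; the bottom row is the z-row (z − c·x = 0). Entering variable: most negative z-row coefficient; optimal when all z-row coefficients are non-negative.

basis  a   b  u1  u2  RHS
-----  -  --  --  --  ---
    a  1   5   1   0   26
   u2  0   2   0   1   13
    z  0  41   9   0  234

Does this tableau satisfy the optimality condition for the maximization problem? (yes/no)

yes

Every z-row coefficient is ≥ 0, so the tableau is optimal.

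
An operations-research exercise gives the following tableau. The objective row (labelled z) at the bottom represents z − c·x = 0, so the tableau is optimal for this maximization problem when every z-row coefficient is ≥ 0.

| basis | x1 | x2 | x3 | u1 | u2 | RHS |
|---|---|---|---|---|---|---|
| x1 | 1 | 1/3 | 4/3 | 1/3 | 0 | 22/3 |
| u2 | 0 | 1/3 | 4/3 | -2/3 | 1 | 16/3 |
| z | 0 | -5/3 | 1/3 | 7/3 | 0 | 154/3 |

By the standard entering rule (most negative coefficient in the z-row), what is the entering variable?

x2

Negative z-row entries: x2: -5/3.
The most negative is -5/3 in column x2, so x2 enters.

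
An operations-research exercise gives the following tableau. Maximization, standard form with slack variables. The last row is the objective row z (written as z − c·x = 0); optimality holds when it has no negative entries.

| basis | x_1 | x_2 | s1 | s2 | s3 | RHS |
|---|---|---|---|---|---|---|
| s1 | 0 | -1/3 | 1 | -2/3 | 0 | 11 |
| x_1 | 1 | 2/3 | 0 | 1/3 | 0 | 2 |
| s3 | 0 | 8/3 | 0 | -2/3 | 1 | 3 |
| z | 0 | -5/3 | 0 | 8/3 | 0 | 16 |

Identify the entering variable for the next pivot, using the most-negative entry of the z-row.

Negative z-row entries: x_2: -5/3.
The most negative is -5/3 in column x_2, so x_2 enters.

x_2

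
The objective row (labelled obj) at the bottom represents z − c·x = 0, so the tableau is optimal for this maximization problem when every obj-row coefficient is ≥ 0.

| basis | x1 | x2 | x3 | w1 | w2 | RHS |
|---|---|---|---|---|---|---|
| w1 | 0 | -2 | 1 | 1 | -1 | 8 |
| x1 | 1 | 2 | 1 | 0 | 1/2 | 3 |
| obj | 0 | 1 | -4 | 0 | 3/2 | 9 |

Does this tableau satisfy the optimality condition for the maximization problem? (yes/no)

The obj-row has a negative entry -4 in column x3, so it is not optimal.

no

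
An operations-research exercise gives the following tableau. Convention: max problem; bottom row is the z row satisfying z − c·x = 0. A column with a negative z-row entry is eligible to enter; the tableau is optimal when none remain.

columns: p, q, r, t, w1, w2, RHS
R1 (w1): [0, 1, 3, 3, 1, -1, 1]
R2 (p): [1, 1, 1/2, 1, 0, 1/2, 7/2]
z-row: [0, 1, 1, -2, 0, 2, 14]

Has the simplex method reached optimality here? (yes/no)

The z-row has a negative entry -2 in column t, so it is not optimal.

no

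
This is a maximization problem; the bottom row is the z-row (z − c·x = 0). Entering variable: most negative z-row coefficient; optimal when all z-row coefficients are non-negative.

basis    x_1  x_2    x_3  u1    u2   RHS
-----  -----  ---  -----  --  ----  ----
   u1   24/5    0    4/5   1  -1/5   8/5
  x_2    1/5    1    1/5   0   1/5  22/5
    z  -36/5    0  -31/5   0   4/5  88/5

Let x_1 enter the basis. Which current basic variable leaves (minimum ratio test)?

u1

Column x_1 entries and ratios — u1: (8/5)/(24/5) = 1/3; x_2: (22/5)/(1/5) = 22.
Smallest ratio is 1/3 in the row of u1, so u1 leaves.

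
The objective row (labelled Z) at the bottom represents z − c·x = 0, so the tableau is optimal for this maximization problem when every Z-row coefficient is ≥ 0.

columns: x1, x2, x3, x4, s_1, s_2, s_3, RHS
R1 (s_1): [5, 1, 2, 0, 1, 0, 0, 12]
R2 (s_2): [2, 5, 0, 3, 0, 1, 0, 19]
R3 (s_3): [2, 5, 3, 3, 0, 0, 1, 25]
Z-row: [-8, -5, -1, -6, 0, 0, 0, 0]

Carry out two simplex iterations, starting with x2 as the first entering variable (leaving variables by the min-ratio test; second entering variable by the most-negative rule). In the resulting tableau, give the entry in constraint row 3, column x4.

Ratio test on column x2 — row 1: 12/1 = 12; row 2: 19/5 = 19/5; row 3: 25/5 = 5. Minimum is 19/5 at row 2 (s_2 leaves); pivot element 5.
Divide row 2 by 5; eliminate column x2 from the other rows.
Second iteration: most negative Z-row entry is -6 in column x1, so x1 enters.
Ratio test on column x1 — row 1: (41/5)/(23/5) = 41/23; row 2: (19/5)/(2/5) = 19/2; row 3: entry 0 ≤ 0. Minimum is 41/23 at row 1 (s_1 leaves); pivot element 23/5.
Divide row 1 by 23/5; eliminate column x1 from the other rows.
After both pivots, the entry at constraint row 3, column x4 is 0.

0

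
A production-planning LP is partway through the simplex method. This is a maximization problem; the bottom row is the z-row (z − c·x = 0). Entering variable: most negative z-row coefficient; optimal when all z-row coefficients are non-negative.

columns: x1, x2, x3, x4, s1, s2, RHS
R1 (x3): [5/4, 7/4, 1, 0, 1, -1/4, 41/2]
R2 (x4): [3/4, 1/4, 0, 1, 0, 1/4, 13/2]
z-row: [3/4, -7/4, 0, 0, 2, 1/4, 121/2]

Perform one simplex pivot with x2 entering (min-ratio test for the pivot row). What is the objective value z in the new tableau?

81

Ratio test on column x2 — row 1: (41/2)/(7/4) = 82/7; row 2: (13/2)/(1/4) = 26. Minimum is 82/7 at row 1 (x3 leaves); pivot element 7/4.
Pivot on row 1; the z-row RHS becomes 121/2 − (-7/4)·(82/7) = 81.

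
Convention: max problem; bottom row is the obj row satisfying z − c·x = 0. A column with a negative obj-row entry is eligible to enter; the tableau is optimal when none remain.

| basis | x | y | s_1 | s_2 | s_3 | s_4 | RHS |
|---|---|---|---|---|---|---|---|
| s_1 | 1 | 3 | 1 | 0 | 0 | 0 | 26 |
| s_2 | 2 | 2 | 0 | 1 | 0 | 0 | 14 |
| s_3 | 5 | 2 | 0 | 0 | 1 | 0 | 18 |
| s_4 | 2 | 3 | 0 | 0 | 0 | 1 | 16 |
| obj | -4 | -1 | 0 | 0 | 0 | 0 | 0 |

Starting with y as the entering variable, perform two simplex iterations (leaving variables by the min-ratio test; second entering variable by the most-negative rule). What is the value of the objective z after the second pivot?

12

Ratio test on column y — row 1: 26/3 = 26/3; row 2: 14/2 = 7; row 3: 18/2 = 9; row 4: 16/3 = 16/3. Minimum is 16/3 at row 4 (s_4 leaves); pivot element 3.
Pivot on row 4; the obj-row RHS becomes 0 − (-1)·(16/3) = 16/3.
Next entering variable (most negative obj-row entry -10/3): x.
Ratio test on column x — row 1: entry -1 ≤ 0; row 2: (10/3)/(2/3) = 5; row 3: (22/3)/(11/3) = 2; row 4: (16/3)/(2/3) = 8. Minimum is 2 at row 3 (s_3 leaves); pivot element 11/3.
After the second pivot the obj-row RHS is 16/3 − (-10/3)·2 = 12.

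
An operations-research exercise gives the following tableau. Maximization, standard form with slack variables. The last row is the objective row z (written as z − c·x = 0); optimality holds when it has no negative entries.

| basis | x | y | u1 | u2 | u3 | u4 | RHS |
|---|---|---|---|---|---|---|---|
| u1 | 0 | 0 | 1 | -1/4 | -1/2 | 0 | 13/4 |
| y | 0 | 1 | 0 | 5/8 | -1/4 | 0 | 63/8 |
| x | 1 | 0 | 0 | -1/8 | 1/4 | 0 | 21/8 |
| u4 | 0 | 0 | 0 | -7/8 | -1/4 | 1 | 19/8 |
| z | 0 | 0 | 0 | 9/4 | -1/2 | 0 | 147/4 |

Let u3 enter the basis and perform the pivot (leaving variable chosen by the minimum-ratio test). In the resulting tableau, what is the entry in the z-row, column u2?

2

Ratio test on column u3 — row 1: entry -1/2 ≤ 0; row 2: entry -1/4 ≤ 0; row 3: (21/8)/(1/4) = 21/2; row 4: entry -1/4 ≤ 0. Minimum is 21/2 at row 3 (x leaves); pivot element 1/4.
Divide row 3 by 1/4; eliminate column u3 from the other rows.
z-row update in column u2: 9/4 − (-1/2)·(-1/2) = 2.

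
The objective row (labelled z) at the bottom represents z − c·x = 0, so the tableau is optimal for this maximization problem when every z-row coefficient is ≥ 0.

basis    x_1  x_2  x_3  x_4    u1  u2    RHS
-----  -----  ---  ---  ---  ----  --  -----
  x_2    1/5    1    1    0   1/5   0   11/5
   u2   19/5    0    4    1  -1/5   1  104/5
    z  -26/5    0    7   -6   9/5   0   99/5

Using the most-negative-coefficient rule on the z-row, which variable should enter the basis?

Negative z-row entries: x_1: -26/5, x_4: -6.
The most negative is -6 in column x_4, so x_4 enters.

x_4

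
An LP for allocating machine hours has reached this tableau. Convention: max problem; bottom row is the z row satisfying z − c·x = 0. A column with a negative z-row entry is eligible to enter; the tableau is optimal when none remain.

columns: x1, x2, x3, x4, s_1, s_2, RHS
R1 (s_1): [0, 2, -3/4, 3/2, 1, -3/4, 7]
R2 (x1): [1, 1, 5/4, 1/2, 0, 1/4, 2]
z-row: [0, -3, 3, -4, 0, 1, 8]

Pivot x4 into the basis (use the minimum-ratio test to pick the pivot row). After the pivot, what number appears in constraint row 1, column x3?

-9/2

Ratio test on column x4 — row 1: 7/(3/2) = 14/3; row 2: 2/(1/2) = 4. Minimum is 4 at row 2 (x1 leaves); pivot element 1/2.
Divide row 2 by 1/2; eliminate column x4 from the other rows.
Row 1 update in column x3: -3/4 − (3/2)·(5/2) = -9/2.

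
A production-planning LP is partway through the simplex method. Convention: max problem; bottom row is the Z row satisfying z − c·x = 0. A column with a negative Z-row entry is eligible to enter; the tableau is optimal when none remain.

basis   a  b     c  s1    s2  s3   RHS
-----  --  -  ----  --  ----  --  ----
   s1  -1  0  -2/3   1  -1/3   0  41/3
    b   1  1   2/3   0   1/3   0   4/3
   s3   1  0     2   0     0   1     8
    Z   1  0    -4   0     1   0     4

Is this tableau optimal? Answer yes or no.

no

The Z-row has a negative entry -4 in column c, so it is not optimal.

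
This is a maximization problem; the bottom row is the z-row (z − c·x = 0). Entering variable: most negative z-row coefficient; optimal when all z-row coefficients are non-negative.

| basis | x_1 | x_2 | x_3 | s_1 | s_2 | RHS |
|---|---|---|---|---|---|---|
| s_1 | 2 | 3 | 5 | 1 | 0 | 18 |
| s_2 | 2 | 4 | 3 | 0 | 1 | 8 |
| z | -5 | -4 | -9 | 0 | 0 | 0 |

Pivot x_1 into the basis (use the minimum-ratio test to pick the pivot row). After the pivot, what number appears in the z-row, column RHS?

20

Ratio test on column x_1 — row 1: 18/2 = 9; row 2: 8/2 = 4. Minimum is 4 at row 2 (s_2 leaves); pivot element 2.
Divide row 2 by 2; eliminate column x_1 from the other rows.
z-row update in column RHS: 0 − (-5)·4 = 20.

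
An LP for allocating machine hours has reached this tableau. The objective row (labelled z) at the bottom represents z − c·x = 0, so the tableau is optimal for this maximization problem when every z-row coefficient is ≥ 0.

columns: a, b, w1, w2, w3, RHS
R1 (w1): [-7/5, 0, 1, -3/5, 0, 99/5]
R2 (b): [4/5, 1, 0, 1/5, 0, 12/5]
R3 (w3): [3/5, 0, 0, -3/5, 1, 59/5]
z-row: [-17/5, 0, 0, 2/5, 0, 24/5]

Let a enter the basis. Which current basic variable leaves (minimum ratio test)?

Column a entries and ratios — w1: -7/5 ≤ 0, skip; b: (12/5)/(4/5) = 3; w3: (59/5)/(3/5) = 59/3.
Smallest ratio is 3 in the row of b, so b leaves.

b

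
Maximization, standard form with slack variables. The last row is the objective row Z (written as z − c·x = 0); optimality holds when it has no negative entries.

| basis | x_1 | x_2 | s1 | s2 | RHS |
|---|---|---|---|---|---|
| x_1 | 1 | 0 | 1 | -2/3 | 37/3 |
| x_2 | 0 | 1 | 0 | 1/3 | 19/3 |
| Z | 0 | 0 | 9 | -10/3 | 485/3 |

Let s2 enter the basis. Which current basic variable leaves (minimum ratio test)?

Column s2 entries and ratios — x_1: -2/3 ≤ 0, skip; x_2: (19/3)/(1/3) = 19.
Smallest ratio is 19 in the row of x_2, so x_2 leaves.

x_2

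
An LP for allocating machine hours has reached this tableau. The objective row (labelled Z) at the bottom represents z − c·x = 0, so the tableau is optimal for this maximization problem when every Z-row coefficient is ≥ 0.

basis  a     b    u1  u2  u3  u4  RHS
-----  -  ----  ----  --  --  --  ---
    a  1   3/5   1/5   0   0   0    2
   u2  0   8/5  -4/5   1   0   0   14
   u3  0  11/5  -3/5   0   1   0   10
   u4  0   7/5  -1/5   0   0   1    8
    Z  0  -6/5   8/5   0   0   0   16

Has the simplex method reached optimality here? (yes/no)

The Z-row has a negative entry -6/5 in column b, so it is not optimal.

no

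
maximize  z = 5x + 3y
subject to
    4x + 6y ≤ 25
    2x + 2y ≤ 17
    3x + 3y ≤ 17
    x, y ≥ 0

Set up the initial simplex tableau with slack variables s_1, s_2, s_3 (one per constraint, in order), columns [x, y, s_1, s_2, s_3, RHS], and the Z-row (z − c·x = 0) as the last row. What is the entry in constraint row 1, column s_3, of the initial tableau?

Slack s_3 belongs to constraint 3; its column is the unit vector e_3, so the entry in row 1 is 0.

0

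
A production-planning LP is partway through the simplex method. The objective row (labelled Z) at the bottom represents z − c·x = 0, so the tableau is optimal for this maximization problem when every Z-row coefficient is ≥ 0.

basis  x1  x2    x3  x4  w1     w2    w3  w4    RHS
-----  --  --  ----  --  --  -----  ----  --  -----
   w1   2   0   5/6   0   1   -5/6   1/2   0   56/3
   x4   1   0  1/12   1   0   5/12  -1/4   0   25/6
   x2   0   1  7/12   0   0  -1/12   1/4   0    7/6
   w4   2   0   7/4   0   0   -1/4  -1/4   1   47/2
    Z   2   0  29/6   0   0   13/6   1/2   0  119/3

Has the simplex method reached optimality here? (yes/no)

Every Z-row coefficient is ≥ 0, so the tableau is optimal.

yes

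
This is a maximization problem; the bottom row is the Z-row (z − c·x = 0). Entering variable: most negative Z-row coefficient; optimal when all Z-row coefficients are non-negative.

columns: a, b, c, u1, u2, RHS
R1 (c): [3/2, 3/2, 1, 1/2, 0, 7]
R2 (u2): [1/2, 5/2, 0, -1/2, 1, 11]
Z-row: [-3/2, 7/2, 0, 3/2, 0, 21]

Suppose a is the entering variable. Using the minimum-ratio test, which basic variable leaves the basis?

Column a entries and ratios — c: 7/(3/2) = 14/3; u2: 11/(1/2) = 22.
Smallest ratio is 14/3 in the row of c, so c leaves.

c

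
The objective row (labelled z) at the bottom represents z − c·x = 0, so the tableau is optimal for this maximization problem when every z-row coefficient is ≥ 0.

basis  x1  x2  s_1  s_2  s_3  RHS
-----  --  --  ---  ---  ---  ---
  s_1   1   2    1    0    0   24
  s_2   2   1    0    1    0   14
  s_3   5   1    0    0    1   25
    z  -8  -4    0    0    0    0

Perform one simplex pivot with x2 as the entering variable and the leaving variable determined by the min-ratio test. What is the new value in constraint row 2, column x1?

Ratio test on column x2 — row 1: 24/2 = 12; row 2: 14/1 = 14; row 3: 25/1 = 25. Minimum is 12 at row 1 (s_1 leaves); pivot element 2.
Divide row 1 by 2; eliminate column x2 from the other rows.
Row 2 update in column x1: 2 − 1·(1/2) = 3/2.

3/2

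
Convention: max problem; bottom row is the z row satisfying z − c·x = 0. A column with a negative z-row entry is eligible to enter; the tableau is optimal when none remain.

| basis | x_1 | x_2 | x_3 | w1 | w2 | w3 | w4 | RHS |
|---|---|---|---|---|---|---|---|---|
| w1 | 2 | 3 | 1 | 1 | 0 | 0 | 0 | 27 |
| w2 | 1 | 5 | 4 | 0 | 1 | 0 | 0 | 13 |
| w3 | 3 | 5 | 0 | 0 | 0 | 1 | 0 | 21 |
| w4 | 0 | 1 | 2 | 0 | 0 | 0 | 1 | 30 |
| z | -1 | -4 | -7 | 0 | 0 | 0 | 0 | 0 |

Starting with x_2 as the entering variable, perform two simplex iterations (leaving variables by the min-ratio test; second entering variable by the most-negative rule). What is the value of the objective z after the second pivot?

Ratio test on column x_2 — row 1: 27/3 = 9; row 2: 13/5 = 13/5; row 3: 21/5 = 21/5; row 4: 30/1 = 30. Minimum is 13/5 at row 2 (w2 leaves); pivot element 5.
Pivot on row 2; the z-row RHS becomes 0 − (-4)·(13/5) = 52/5.
Next entering variable (most negative z-row entry -19/5): x_3.
Ratio test on column x_3 — row 1: entry -7/5 ≤ 0; row 2: (13/5)/(4/5) = 13/4; row 3: entry -4 ≤ 0; row 4: (137/5)/(6/5) = 137/6. Minimum is 13/4 at row 2 (x_2 leaves); pivot element 4/5.
After the second pivot the z-row RHS is 52/5 − (-19/5)·(13/4) = 91/4.

91/4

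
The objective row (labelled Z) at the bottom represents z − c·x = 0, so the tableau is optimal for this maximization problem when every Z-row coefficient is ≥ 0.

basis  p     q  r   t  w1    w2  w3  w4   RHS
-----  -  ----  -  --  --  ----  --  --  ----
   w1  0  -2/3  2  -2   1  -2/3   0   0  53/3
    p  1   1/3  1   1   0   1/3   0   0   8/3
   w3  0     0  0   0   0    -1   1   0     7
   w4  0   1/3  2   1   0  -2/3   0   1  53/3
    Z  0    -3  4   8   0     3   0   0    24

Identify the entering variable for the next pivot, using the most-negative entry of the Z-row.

Negative Z-row entries: q: -3.
The most negative is -3 in column q, so q enters.

q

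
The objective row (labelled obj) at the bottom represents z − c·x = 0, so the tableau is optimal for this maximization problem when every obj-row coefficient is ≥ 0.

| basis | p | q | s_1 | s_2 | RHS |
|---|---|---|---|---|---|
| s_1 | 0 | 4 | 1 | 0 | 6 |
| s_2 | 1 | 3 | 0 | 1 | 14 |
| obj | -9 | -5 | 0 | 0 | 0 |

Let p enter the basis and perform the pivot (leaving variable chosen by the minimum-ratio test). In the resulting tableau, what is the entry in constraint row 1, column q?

Ratio test on column p — row 1: entry 0 ≤ 0; row 2: 14/1 = 14. Minimum is 14 at row 2 (s_2 leaves); pivot element 1.
Divide row 2 by 1; eliminate column p from the other rows.
Row 1 update in column q: 4 − 0·3 = 4.

4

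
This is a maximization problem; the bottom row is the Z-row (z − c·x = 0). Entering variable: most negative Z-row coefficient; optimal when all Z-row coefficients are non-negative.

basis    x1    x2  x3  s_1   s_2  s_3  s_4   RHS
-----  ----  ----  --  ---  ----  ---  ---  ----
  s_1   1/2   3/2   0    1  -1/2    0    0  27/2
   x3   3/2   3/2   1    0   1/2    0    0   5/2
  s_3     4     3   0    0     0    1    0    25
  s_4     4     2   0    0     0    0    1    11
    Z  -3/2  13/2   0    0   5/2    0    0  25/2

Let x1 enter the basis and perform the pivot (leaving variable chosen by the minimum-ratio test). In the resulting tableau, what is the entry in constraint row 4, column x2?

Ratio test on column x1 — row 1: (27/2)/(1/2) = 27; row 2: (5/2)/(3/2) = 5/3; row 3: 25/4 = 25/4; row 4: 11/4 = 11/4. Minimum is 5/3 at row 2 (x3 leaves); pivot element 3/2.
Divide row 2 by 3/2; eliminate column x1 from the other rows.
Row 4 update in column x2: 2 − 4·1 = -2.

-2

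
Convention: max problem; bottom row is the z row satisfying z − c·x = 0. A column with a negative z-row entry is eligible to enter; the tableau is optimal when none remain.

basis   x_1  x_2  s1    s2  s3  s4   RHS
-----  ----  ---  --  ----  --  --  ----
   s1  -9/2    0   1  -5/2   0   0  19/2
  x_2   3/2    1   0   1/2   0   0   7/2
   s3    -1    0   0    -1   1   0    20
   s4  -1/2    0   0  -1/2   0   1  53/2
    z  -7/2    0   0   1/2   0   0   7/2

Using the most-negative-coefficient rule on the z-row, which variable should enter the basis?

x_1

Negative z-row entries: x_1: -7/2.
The most negative is -7/2 in column x_1, so x_1 enters.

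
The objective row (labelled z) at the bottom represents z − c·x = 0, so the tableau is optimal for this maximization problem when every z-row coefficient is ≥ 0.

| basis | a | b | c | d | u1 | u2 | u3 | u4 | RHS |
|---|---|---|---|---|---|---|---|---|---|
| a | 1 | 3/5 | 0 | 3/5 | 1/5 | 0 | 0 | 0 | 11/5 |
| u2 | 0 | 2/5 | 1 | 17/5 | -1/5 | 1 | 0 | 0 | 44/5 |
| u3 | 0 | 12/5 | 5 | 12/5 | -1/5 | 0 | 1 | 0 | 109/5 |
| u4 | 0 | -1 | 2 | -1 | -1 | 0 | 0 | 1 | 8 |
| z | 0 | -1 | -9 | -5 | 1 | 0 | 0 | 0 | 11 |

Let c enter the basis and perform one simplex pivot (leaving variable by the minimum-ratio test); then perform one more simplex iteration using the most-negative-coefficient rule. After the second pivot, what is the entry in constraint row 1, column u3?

Ratio test on column c — row 1: entry 0 ≤ 0; row 2: (44/5)/1 = 44/5; row 3: (109/5)/5 = 109/25; row 4: 8/2 = 4. Minimum is 4 at row 4 (u4 leaves); pivot element 2.
Divide row 4 by 2; eliminate column c from the other rows.
Second iteration: most negative z-row entry is -19/2 in column d, so d enters.
Ratio test on column d — row 1: (11/5)/(3/5) = 11/3; row 2: (24/5)/(39/10) = 16/13; row 3: (9/5)/(49/10) = 18/49; row 4: entry -1/2 ≤ 0. Minimum is 18/49 at row 3 (u3 leaves); pivot element 49/10.
Divide row 3 by 49/10; eliminate column d from the other rows.
After both pivots, the entry at constraint row 1, column u3 is -6/49.

-6/49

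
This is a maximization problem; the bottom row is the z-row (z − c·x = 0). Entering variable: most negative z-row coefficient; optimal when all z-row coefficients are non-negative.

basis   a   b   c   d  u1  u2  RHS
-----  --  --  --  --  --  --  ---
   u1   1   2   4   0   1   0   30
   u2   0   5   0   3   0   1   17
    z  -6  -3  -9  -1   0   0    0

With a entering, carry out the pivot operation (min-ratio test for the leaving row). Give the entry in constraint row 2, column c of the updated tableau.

0

Ratio test on column a — row 1: 30/1 = 30; row 2: entry 0 ≤ 0. Minimum is 30 at row 1 (u1 leaves); pivot element 1.
Divide row 1 by 1; eliminate column a from the other rows.
Row 2 update in column c: 0 − 0·4 = 0.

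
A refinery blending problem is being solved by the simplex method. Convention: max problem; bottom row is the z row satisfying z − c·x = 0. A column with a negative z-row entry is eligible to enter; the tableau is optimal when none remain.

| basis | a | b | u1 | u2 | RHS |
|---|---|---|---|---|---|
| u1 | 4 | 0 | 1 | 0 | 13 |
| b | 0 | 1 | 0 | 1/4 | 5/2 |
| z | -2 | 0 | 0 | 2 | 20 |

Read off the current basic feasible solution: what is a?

a is not in the basis, so in the current basic feasible solution a = 0.

0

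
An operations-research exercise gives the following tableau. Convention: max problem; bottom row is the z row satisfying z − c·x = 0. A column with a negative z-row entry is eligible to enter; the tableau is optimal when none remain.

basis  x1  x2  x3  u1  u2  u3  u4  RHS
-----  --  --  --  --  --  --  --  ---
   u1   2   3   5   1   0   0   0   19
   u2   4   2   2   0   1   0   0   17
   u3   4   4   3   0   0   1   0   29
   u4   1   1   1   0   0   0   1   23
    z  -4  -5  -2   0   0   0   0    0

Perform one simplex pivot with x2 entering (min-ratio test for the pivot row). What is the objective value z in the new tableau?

Ratio test on column x2 — row 1: 19/3 = 19/3; row 2: 17/2 = 17/2; row 3: 29/4 = 29/4; row 4: 23/1 = 23. Minimum is 19/3 at row 1 (u1 leaves); pivot element 3.
Pivot on row 1; the z-row RHS becomes 0 − (-5)·(19/3) = 95/3.

95/3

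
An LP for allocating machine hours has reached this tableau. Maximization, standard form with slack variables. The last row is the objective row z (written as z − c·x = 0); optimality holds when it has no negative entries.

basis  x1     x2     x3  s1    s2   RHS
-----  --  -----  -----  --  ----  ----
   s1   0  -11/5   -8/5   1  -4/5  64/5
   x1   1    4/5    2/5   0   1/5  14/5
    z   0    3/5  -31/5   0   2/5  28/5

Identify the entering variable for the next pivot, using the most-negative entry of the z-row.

Negative z-row entries: x3: -31/5.
The most negative is -31/5 in column x3, so x3 enters.

x3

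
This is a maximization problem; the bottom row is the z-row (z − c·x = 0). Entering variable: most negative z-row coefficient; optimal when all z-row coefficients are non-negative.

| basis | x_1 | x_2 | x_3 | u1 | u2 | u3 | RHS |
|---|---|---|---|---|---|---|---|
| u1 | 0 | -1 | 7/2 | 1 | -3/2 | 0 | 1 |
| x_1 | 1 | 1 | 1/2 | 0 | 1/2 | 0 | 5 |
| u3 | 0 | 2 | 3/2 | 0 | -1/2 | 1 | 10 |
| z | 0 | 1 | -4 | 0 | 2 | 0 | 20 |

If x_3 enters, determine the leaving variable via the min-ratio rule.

u1

Column x_3 entries and ratios — u1: 1/(7/2) = 2/7; x_1: 5/(1/2) = 10; u3: 10/(3/2) = 20/3.
Smallest ratio is 2/7 in the row of u1, so u1 leaves.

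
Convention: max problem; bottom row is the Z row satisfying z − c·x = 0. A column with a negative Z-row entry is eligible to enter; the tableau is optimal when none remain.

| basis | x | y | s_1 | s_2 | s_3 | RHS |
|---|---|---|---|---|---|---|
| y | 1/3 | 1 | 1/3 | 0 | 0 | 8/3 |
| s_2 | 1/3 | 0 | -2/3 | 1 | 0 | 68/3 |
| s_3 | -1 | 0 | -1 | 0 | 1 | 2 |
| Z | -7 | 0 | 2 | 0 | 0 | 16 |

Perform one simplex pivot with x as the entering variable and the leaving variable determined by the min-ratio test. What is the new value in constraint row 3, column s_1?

0

Ratio test on column x — row 1: (8/3)/(1/3) = 8; row 2: (68/3)/(1/3) = 68; row 3: entry -1 ≤ 0. Minimum is 8 at row 1 (y leaves); pivot element 1/3.
Divide row 1 by 1/3; eliminate column x from the other rows.
Row 3 update in column s_1: -1 − (-1)·1 = 0.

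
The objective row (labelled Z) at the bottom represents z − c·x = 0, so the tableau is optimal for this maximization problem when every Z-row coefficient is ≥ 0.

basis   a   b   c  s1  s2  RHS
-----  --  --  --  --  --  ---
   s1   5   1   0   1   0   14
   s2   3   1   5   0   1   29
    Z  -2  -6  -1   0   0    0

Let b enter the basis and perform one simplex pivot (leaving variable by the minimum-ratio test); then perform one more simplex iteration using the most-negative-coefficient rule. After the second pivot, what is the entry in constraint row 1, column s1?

1

Ratio test on column b — row 1: 14/1 = 14; row 2: 29/1 = 29. Minimum is 14 at row 1 (s1 leaves); pivot element 1.
Divide row 1 by 1; eliminate column b from the other rows.
Second iteration: most negative Z-row entry is -1 in column c, so c enters.
Ratio test on column c — row 1: entry 0 ≤ 0; row 2: 15/5 = 3. Minimum is 3 at row 2 (s2 leaves); pivot element 5.
Divide row 2 by 5; eliminate column c from the other rows.
After both pivots, the entry at constraint row 1, column s1 is 1.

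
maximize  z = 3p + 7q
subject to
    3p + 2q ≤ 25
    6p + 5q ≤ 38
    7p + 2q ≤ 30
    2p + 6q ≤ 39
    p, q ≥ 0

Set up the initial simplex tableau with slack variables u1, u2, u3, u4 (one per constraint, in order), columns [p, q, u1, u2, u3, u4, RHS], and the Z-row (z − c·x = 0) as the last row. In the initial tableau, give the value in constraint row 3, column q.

2

Constraint 3 has coefficient 2 on q.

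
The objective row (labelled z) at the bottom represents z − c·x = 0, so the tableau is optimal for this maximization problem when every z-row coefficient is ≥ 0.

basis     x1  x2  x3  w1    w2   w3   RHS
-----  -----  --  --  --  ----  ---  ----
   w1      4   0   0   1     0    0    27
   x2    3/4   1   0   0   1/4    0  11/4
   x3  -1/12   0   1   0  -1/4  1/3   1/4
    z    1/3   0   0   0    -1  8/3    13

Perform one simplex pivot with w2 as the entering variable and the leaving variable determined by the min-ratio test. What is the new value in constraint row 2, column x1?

Ratio test on column w2 — row 1: entry 0 ≤ 0; row 2: (11/4)/(1/4) = 11; row 3: entry -1/4 ≤ 0. Minimum is 11 at row 2 (x2 leaves); pivot element 1/4.
Divide row 2 by 1/4; eliminate column w2 from the other rows.
In the new row 2, the x1 entry is the old entry divided by the pivot: (3/4)/(1/4) = 3.

3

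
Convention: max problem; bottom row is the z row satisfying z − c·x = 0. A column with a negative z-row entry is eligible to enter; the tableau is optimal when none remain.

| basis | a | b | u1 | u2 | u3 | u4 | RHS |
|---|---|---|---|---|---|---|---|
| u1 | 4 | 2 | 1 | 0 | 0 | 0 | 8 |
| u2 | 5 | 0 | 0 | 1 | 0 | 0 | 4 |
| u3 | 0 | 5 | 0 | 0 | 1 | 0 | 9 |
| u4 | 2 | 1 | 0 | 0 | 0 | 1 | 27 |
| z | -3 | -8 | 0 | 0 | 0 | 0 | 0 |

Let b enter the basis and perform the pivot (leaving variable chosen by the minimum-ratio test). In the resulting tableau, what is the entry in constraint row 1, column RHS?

Ratio test on column b — row 1: 8/2 = 4; row 2: entry 0 ≤ 0; row 3: 9/5 = 9/5; row 4: 27/1 = 27. Minimum is 9/5 at row 3 (u3 leaves); pivot element 5.
Divide row 3 by 5; eliminate column b from the other rows.
Row 1 update in column RHS: 8 − 2·(9/5) = 22/5.

22/5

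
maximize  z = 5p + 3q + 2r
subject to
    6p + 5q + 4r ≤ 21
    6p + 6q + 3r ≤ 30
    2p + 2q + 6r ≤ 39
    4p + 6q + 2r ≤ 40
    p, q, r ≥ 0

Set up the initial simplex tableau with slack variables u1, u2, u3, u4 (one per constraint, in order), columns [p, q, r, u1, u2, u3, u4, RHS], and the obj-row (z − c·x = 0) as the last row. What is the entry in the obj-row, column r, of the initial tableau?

-2

The obj-row carries the negated objective coefficients: the r entry is -2.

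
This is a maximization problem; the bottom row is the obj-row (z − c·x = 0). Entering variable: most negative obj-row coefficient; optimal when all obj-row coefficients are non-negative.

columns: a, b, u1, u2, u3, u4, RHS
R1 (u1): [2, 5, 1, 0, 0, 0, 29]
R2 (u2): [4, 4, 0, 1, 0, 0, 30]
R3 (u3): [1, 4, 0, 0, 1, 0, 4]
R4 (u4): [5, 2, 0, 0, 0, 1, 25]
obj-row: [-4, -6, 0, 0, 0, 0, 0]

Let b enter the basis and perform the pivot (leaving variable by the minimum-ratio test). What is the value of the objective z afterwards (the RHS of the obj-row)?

Ratio test on column b — row 1: 29/5 = 29/5; row 2: 30/4 = 15/2; row 3: 4/4 = 1; row 4: 25/2 = 25/2. Minimum is 1 at row 3 (u3 leaves); pivot element 4.
Pivot on row 3; the obj-row RHS becomes 0 − (-6)·1 = 6.

6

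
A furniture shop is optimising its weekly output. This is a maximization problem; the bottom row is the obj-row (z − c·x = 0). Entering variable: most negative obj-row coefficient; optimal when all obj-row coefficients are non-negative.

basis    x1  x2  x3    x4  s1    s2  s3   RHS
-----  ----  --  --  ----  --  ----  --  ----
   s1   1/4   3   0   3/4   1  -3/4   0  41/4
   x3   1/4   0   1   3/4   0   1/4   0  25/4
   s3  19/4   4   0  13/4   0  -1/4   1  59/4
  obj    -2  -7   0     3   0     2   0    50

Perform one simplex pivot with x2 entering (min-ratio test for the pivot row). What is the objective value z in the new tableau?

887/12

Ratio test on column x2 — row 1: (41/4)/3 = 41/12; row 2: entry 0 ≤ 0; row 3: (59/4)/4 = 59/16. Minimum is 41/12 at row 1 (s1 leaves); pivot element 3.
Pivot on row 1; the obj-row RHS becomes 50 − (-7)·(41/12) = 887/12.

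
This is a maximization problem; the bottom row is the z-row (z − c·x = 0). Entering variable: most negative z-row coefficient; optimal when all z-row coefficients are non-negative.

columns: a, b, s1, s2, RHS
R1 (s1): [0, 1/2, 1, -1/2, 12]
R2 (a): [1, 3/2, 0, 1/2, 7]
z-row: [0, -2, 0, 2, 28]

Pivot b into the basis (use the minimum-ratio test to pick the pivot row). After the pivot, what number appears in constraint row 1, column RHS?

Ratio test on column b — row 1: 12/(1/2) = 24; row 2: 7/(3/2) = 14/3. Minimum is 14/3 at row 2 (a leaves); pivot element 3/2.
Divide row 2 by 3/2; eliminate column b from the other rows.
Row 1 update in column RHS: 12 − (1/2)·(14/3) = 29/3.

29/3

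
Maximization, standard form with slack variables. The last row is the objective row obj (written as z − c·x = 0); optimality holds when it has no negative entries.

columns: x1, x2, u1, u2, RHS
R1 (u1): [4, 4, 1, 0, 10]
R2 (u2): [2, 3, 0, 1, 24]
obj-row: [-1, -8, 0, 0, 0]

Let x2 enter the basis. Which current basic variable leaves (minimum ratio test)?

u1

Column x2 entries and ratios — u1: 10/4 = 5/2; u2: 24/3 = 8.
Smallest ratio is 5/2 in the row of u1, so u1 leaves.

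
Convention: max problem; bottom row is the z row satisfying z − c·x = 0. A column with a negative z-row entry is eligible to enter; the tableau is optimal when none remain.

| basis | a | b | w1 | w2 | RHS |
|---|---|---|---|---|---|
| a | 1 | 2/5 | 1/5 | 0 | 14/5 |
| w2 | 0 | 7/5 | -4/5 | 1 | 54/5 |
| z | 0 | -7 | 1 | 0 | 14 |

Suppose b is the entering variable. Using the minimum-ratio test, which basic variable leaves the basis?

Column b entries and ratios — a: (14/5)/(2/5) = 7; w2: (54/5)/(7/5) = 54/7.
Smallest ratio is 7 in the row of a, so a leaves.

a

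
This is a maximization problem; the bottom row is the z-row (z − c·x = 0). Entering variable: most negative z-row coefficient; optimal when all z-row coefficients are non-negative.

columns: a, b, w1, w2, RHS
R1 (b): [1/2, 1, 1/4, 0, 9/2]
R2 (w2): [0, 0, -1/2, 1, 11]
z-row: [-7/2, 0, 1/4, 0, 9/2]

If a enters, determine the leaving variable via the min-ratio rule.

Column a entries and ratios — b: (9/2)/(1/2) = 9; w2: 0 ≤ 0, skip.
Smallest ratio is 9 in the row of b, so b leaves.

b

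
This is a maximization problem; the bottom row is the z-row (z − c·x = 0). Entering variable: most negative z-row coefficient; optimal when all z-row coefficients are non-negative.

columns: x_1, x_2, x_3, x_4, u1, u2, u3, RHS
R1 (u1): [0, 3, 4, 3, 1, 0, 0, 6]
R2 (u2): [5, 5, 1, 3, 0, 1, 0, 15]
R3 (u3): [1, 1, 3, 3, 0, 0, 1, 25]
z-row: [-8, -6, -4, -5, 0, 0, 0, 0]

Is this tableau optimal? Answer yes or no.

no

The z-row has a negative entry -8 in column x_1, so it is not optimal.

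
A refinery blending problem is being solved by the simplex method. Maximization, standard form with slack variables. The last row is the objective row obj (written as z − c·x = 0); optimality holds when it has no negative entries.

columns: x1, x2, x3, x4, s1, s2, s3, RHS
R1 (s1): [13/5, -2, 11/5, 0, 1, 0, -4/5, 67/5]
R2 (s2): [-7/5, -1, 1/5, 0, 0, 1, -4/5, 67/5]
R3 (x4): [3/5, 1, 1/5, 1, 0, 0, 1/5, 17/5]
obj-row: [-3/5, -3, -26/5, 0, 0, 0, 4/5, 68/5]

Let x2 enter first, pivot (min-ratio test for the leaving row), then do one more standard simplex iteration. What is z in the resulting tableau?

774/13

Ratio test on column x2 — row 1: entry -2 ≤ 0; row 2: entry -1 ≤ 0; row 3: (17/5)/1 = 17/5. Minimum is 17/5 at row 3 (x4 leaves); pivot element 1.
Pivot on row 3; the obj-row RHS becomes 68/5 − (-3)·(17/5) = 119/5.
Next entering variable (most negative obj-row entry -23/5): x3.
Ratio test on column x3 — row 1: (101/5)/(13/5) = 101/13; row 2: (84/5)/(2/5) = 42; row 3: (17/5)/(1/5) = 17. Minimum is 101/13 at row 1 (s1 leaves); pivot element 13/5.
After the second pivot the obj-row RHS is 119/5 − (-23/5)·(101/13) = 774/13.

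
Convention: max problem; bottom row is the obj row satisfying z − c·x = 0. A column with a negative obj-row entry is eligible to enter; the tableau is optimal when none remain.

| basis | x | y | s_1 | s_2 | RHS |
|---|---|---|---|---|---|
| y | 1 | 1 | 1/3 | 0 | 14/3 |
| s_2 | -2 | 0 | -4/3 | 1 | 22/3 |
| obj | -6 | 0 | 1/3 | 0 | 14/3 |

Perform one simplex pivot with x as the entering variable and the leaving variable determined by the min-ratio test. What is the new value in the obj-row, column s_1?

7/3

Ratio test on column x — row 1: (14/3)/1 = 14/3; row 2: entry -2 ≤ 0. Minimum is 14/3 at row 1 (y leaves); pivot element 1.
Divide row 1 by 1; eliminate column x from the other rows.
obj-row update in column s_1: 1/3 − (-6)·(1/3) = 7/3.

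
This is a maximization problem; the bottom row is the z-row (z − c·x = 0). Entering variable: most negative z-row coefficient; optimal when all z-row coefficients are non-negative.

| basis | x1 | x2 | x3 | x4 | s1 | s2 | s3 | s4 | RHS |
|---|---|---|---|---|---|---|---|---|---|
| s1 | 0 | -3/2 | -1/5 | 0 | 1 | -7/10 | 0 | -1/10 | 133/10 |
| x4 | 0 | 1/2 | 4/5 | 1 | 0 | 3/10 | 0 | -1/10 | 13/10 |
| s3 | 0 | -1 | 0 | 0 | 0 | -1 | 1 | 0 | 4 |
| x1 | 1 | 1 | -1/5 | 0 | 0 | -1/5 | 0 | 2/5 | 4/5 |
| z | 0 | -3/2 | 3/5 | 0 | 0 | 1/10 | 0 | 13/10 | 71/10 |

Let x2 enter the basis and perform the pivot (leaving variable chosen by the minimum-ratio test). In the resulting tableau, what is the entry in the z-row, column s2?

-1/5

Ratio test on column x2 — row 1: entry -3/2 ≤ 0; row 2: (13/10)/(1/2) = 13/5; row 3: entry -1 ≤ 0; row 4: (4/5)/1 = 4/5. Minimum is 4/5 at row 4 (x1 leaves); pivot element 1.
Divide row 4 by 1; eliminate column x2 from the other rows.
z-row update in column s2: 1/10 − (-3/2)·(-1/5) = -1/5.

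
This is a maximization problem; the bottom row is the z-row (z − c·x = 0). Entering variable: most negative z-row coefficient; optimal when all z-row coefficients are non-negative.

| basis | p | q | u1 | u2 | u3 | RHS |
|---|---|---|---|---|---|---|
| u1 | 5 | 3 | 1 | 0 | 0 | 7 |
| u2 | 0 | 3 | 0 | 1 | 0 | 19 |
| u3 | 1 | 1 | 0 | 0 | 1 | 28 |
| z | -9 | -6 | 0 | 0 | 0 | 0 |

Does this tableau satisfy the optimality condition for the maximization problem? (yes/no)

no

The z-row has a negative entry -9 in column p, so it is not optimal.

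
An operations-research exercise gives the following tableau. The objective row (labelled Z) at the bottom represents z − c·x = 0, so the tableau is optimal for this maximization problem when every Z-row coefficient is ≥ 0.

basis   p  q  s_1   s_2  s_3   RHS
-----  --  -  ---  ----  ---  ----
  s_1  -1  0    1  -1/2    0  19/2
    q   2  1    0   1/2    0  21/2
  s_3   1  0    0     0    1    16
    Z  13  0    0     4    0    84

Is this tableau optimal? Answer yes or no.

yes

Every Z-row coefficient is ≥ 0, so the tableau is optimal.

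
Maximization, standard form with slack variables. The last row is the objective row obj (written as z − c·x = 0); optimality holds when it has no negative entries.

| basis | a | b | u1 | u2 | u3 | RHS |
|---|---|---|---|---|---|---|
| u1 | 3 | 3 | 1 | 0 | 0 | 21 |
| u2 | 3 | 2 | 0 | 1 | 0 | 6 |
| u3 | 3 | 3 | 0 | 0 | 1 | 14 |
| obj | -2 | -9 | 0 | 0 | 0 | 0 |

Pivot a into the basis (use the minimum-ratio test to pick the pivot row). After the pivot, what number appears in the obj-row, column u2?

2/3

Ratio test on column a — row 1: 21/3 = 7; row 2: 6/3 = 2; row 3: 14/3 = 14/3. Minimum is 2 at row 2 (u2 leaves); pivot element 3.
Divide row 2 by 3; eliminate column a from the other rows.
obj-row update in column u2: 0 − (-2)·(1/3) = 2/3.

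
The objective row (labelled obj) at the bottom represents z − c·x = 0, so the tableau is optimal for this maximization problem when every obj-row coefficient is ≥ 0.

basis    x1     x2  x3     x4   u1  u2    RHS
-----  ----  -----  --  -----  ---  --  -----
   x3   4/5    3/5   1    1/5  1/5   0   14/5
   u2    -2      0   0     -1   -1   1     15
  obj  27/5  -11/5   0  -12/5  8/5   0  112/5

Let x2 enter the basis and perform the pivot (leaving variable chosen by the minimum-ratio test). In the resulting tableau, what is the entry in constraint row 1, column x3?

5/3

Ratio test on column x2 — row 1: (14/5)/(3/5) = 14/3; row 2: entry 0 ≤ 0. Minimum is 14/3 at row 1 (x3 leaves); pivot element 3/5.
Divide row 1 by 3/5; eliminate column x2 from the other rows.
In the new row 1, the x3 entry is the old entry divided by the pivot: 1/(3/5) = 5/3.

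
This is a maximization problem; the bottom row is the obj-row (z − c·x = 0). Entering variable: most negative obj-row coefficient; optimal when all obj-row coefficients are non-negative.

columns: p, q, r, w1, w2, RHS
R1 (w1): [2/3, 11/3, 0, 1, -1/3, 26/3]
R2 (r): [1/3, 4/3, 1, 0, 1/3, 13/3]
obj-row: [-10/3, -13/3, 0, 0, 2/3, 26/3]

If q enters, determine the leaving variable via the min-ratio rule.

Column q entries and ratios — w1: (26/3)/(11/3) = 26/11; r: (13/3)/(4/3) = 13/4.
Smallest ratio is 26/11 in the row of w1, so w1 leaves.

w1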